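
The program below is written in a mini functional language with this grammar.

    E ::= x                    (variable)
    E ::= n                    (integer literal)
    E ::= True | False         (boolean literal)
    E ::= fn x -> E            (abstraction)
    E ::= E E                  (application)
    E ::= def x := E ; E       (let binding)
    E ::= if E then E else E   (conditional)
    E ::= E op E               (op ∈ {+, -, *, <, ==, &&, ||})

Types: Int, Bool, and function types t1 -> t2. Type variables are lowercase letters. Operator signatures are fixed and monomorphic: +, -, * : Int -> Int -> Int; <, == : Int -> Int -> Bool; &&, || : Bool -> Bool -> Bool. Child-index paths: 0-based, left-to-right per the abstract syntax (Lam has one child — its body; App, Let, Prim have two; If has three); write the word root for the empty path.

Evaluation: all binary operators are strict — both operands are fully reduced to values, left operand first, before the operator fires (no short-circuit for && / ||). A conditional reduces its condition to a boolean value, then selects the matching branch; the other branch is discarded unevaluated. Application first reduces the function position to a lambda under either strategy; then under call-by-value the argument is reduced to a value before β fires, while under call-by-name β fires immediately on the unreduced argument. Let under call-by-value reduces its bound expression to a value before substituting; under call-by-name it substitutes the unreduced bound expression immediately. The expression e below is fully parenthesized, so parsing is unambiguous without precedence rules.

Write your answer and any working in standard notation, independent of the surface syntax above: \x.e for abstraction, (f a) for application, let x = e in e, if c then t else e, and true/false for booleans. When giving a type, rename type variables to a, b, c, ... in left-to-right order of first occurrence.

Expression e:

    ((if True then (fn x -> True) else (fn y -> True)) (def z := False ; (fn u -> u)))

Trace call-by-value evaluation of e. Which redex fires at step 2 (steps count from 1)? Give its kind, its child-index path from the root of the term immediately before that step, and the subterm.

Answer: let at 1 : (let z = false in (\u.u))

Working:
step 0: ((if true then (\x.true) else (\y.true)) (let z = false in (\u.u)))
step 1: [if@0] ((\x.true) (let z = false in (\u.u)))
step 2: [let@1] ((\x.true) (\u.u))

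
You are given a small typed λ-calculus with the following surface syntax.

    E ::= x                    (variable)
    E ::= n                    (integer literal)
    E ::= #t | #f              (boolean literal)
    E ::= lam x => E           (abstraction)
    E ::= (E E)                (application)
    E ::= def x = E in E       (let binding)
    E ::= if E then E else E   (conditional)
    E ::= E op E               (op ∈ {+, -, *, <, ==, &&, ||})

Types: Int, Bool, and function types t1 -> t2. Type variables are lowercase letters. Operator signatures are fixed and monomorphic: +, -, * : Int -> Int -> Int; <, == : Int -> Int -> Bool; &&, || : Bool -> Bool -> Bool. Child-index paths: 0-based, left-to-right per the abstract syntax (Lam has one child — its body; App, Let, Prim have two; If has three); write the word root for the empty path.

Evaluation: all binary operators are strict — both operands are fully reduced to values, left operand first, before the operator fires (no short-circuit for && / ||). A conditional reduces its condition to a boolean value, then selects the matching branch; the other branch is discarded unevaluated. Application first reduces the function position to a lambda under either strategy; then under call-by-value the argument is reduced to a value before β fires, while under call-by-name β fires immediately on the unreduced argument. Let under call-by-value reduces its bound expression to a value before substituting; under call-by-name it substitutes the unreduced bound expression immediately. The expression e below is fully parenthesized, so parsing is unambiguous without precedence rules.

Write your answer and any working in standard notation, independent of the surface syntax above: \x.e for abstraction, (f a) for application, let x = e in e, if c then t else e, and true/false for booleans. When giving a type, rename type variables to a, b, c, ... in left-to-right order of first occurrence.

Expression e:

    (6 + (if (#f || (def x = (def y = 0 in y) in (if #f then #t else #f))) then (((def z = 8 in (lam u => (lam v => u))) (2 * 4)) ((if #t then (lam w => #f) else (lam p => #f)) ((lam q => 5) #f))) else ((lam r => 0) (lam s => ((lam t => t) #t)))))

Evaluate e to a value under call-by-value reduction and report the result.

Answer: 6

Derivation:
step 0: (6 + (if (false || (let x = (let y = 0 in y) in (if false then true else false))) then (((let z = 8 in (\u.(\v.u))) (2 * 4)) ((if true then (\w.false) else (\p.false)) ((\q.5) false))) else ((\r.0) (\s.((\t.t) true)))))
step 1: [let@1.0.1.0] (6 + (if (false || (let x = 0 in (if false then true else false))) then (((let z = 8 in (\u.(\v.u))) (2 * 4)) ((if true then (\w.false) else (\p.false)) ((\q.5) false))) else ((\r.0) (\s.((\t.t) true)))))
step 2: [let@1.0.1] (6 + (if (false || (if false then true else false)) then (((let z = 8 in (\u.(\v.u))) (2 * 4)) ((if true then (\w.false) else (\p.false)) ((\q.5) false))) else ((\r.0) (\s.((\t.t) true)))))
step 3: [if@1.0.1] (6 + (if (false || false) then (((let z = 8 in (\u.(\v.u))) (2 * 4)) ((if true then (\w.false) else (\p.false)) ((\q.5) false))) else ((\r.0) (\s.((\t.t) true)))))
step 4: [delta@1.0] (6 + (if false then (((let z = 8 in (\u.(\v.u))) (2 * 4)) ((if true then (\w.false) else (\p.false)) ((\q.5) false))) else ((\r.0) (\s.((\t.t) true)))))
step 5: [if@1] (6 + ((\r.0) (\s.((\t.t) true))))
step 6: [beta@1] (6 + 0)
step 7: [delta@root] 6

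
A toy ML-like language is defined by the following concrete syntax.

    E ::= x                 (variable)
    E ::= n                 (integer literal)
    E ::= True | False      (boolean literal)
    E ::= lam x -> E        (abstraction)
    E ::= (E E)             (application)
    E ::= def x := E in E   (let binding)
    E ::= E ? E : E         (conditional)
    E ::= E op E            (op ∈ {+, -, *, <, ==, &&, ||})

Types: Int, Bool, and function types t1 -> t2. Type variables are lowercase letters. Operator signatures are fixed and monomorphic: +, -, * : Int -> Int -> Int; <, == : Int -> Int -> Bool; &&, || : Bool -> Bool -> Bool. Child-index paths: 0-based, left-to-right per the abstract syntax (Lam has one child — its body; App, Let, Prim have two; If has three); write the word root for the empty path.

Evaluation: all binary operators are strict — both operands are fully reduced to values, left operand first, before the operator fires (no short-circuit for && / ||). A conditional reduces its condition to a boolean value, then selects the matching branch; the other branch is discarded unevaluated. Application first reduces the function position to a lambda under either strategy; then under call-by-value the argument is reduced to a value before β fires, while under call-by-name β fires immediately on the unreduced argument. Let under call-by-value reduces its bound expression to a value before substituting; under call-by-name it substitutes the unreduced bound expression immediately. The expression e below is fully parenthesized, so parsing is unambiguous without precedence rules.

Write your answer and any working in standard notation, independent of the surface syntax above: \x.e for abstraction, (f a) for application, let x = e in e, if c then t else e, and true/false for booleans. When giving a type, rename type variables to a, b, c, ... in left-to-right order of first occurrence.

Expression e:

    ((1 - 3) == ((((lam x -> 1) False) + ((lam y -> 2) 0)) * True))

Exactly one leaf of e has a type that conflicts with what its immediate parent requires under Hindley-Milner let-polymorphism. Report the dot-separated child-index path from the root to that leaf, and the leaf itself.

Answer: 1.1 : true

Derivation:
  unify Int ~ Int
  unify Int ~ Int
  unify Int ~ Int
\x._ : a -> Int
  unify a -> Int ~ Bool -> b
  unify a ~ Bool
  unify Int ~ b
_ _ : Int
  unify Int ~ Int
\y._ : c -> Int
  unify c -> Int ~ Int -> d
  unify c ~ Int
  unify Int ~ d
_ _ : Int
  unify Int ~ Int
  unify Int ~ Int
  unify Bool ~ Int
  FAIL: mismatch Bool ~ Int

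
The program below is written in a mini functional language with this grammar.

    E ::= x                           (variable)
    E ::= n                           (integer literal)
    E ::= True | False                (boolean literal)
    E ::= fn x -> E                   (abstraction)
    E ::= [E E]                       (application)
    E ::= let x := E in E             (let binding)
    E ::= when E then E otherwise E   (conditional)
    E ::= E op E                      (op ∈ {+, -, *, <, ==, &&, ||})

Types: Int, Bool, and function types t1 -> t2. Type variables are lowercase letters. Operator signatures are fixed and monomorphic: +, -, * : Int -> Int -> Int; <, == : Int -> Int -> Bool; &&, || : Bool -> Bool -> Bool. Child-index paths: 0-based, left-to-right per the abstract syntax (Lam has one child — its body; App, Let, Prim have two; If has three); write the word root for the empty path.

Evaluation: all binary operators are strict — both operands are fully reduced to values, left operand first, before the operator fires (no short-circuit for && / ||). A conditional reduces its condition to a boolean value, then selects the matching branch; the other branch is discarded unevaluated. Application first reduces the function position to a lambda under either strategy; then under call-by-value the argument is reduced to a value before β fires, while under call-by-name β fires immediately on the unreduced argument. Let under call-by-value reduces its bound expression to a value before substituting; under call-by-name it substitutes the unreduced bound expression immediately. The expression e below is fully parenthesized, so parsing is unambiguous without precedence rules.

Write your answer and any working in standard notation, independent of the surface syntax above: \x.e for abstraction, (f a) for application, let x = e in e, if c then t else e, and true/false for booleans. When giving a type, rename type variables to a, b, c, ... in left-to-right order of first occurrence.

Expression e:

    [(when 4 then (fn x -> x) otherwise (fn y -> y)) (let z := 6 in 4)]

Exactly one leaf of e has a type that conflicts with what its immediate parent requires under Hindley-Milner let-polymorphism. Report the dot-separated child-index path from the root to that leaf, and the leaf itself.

Answer: 0.0 : 4

Trace:
  unify Int ~ Bool
  FAIL: mismatch Int ~ Bool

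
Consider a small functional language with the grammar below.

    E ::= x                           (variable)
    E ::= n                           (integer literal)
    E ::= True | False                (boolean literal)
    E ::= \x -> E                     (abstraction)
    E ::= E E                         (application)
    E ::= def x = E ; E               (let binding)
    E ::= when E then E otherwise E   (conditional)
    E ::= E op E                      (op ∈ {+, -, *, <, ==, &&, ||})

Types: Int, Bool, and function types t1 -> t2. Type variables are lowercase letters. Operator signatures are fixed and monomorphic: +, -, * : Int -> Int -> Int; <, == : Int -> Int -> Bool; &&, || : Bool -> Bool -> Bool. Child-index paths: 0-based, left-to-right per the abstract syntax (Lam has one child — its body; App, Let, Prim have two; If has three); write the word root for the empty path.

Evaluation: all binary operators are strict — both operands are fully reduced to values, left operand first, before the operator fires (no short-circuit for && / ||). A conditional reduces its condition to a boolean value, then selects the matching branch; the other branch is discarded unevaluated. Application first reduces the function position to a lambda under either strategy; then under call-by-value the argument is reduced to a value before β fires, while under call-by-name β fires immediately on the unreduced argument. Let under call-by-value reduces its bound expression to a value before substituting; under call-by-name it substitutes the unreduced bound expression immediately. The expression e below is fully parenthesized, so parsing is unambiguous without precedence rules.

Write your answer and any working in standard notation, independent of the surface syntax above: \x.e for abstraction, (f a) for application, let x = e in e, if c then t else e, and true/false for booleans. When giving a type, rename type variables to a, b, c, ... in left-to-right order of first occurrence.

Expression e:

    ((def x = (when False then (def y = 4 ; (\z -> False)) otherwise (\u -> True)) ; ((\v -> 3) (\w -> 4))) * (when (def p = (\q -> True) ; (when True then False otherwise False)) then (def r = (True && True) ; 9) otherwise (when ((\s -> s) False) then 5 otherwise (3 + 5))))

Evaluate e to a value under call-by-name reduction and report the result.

Trace:
step 0: ((let x = (if false then (let y = 4 in (\z.false)) else (\u.true)) in ((\v.3) (\w.4))) * (if (let p = (\q.true) in (if true then false else false)) then (let r = (true && true) in 9) else (if ((\s.s) false) then 5 else (3 + 5))))
step 1: [let@0] (((\v.3) (\w.4)) * (if (let p = (\q.true) in (if true then false else false)) then (let r = (true && true) in 9) else (if ((\s.s) false) then 5 else (3 + 5))))
step 2: [beta@0] (3 * (if (let p = (\q.true) in (if true then false else false)) then (let r = (true && true) in 9) else (if ((\s.s) false) then 5 else (3 + 5))))
step 3: [let@1.0] (3 * (if (if true then false else false) then (let r = (true && true) in 9) else (if ((\s.s) false) then 5 else (3 + 5))))
step 4: [if@1.0] (3 * (if false then (let r = (true && true) in 9) else (if ((\s.s) false) then 5 else (3 + 5))))
step 5: [if@1] (3 * (if ((\s.s) false) then 5 else (3 + 5)))
step 6: [beta@1.0] (3 * (if false then 5 else (3 + 5)))
step 7: [if@1] (3 * (3 + 5))
step 8: [delta@1] (3 * 8)
step 9: [delta@root] 24

Answer: 24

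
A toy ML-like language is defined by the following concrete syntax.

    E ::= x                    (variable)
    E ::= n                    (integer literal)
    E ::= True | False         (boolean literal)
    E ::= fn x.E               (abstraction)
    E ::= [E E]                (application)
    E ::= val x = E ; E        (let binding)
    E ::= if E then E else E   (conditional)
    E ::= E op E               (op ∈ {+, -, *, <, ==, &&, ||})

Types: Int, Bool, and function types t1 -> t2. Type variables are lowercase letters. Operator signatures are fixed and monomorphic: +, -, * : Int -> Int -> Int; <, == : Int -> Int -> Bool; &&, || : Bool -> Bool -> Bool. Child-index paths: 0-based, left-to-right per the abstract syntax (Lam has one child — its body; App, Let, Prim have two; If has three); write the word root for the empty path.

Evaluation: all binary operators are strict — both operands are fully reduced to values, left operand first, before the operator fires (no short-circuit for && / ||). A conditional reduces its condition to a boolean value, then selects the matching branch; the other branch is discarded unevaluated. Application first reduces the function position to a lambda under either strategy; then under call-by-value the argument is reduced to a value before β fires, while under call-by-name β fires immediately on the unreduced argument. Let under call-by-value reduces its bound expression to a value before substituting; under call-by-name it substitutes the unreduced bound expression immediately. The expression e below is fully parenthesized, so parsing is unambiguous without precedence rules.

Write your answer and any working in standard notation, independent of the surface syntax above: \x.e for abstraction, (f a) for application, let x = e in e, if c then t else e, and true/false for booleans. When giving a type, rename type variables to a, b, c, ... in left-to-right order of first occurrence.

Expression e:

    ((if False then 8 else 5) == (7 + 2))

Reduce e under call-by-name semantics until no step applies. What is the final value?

Answer: false

Working:
step 0: ((if false then 8 else 5) == (7 + 2))
step 1: [if@0] (5 == (7 + 2))
step 2: [delta@1] (5 == 9)
step 3: [delta@root] false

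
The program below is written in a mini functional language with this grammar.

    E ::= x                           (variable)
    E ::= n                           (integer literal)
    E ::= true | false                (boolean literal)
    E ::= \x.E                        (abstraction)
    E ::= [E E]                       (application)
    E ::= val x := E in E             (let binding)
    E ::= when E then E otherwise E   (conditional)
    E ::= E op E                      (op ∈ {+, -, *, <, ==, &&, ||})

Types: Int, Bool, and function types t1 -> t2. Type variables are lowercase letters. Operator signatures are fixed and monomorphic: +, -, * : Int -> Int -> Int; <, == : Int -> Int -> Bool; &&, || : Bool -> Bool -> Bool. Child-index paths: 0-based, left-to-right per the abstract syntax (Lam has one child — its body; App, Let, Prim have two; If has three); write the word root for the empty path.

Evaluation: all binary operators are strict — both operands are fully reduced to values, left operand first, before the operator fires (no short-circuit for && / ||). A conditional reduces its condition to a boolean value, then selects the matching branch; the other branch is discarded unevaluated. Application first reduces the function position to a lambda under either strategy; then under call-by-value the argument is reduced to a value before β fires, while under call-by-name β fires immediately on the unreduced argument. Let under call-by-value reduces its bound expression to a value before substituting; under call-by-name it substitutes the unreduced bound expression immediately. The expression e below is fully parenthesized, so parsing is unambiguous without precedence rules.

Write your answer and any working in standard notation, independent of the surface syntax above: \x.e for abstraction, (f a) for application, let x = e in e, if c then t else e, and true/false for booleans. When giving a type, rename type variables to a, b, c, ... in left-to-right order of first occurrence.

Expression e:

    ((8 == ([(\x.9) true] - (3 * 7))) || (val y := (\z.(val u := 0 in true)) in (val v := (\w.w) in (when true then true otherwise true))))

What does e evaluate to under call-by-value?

Trace:
step 0: ((8 == (((\x.9) true) - (3 * 7))) || (let y = (\z.(let u = 0 in true)) in (let v = (\w.w) in (if true then true else true))))
step 1: [beta@0.1.0] ((8 == (9 - (3 * 7))) || (let y = (\z.(let u = 0 in true)) in (let v = (\w.w) in (if true then true else true))))
step 2: [delta@0.1.1] ((8 == (9 - 21)) || (let y = (\z.(let u = 0 in true)) in (let v = (\w.w) in (if true then true else true))))
step 3: [delta@0.1] ((8 == -12) || (let y = (\z.(let u = 0 in true)) in (let v = (\w.w) in (if true then true else true))))
step 4: [delta@0] (false || (let y = (\z.(let u = 0 in true)) in (let v = (\w.w) in (if true then true else true))))
step 5: [let@1] (false || (let v = (\w.w) in (if true then true else true)))
step 6: [let@1] (false || (if true then true else true))
step 7: [if@1] (false || true)
step 8: [delta@root] true

Answer: true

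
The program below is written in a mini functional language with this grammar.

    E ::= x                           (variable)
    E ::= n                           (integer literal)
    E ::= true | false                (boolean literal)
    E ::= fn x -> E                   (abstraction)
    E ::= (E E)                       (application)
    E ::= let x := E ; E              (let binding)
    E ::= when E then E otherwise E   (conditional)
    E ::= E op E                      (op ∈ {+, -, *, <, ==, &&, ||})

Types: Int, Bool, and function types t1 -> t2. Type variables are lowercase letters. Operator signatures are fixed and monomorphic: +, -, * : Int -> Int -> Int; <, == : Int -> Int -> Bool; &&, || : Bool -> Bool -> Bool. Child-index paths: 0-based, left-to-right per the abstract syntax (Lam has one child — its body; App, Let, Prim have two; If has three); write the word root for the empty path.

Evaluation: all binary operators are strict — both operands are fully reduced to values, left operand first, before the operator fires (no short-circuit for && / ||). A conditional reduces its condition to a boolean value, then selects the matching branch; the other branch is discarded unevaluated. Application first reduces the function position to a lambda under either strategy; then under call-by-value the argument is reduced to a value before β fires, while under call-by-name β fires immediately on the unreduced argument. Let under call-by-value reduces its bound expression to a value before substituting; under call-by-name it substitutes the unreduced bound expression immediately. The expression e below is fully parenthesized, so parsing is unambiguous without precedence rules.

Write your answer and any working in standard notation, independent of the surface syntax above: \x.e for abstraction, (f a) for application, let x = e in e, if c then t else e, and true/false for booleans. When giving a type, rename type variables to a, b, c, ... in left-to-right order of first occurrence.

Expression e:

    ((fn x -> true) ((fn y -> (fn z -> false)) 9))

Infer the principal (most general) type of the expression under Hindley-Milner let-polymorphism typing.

Answer: Bool

Working:
\x._ : a -> Bool
\z._ : c -> Bool
\y._ : b -> c -> Bool
  unify b -> c -> Bool ~ Int -> d
  unify b ~ Int
  unify c -> Bool ~ d
_ _ : c -> Bool
  unify a -> Bool ~ (c -> Bool) -> e
  unify a ~ c -> Bool
  unify Bool ~ e
_ _ : Bool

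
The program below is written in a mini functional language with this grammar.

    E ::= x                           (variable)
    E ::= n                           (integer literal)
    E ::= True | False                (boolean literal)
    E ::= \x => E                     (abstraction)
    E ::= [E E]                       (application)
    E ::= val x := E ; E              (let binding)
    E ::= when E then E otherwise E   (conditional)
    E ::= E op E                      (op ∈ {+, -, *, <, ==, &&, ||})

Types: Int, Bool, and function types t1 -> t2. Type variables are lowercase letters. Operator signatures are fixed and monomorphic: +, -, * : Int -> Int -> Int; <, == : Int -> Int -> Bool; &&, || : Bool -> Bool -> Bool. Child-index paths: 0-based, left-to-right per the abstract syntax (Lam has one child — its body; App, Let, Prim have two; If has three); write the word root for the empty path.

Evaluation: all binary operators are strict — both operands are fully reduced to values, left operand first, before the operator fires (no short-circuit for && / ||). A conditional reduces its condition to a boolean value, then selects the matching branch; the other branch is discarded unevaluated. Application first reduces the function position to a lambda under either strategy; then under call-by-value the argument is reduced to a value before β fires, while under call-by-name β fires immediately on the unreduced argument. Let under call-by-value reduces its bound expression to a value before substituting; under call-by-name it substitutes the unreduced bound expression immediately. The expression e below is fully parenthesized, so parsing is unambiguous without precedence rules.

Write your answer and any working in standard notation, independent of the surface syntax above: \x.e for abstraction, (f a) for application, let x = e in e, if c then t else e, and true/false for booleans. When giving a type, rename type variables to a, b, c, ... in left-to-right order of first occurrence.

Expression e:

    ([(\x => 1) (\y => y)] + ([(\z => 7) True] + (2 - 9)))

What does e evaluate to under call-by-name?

Trace:
step 0: (((\x.1) (\y.y)) + (((\z.7) true) + (2 - 9)))
step 1: [beta@0] (1 + (((\z.7) true) + (2 - 9)))
step 2: [beta@1.0] (1 + (7 + (2 - 9)))
step 3: [delta@1.1] (1 + (7 + -7))
step 4: [delta@1] (1 + 0)
step 5: [delta@root] 1

Answer: 1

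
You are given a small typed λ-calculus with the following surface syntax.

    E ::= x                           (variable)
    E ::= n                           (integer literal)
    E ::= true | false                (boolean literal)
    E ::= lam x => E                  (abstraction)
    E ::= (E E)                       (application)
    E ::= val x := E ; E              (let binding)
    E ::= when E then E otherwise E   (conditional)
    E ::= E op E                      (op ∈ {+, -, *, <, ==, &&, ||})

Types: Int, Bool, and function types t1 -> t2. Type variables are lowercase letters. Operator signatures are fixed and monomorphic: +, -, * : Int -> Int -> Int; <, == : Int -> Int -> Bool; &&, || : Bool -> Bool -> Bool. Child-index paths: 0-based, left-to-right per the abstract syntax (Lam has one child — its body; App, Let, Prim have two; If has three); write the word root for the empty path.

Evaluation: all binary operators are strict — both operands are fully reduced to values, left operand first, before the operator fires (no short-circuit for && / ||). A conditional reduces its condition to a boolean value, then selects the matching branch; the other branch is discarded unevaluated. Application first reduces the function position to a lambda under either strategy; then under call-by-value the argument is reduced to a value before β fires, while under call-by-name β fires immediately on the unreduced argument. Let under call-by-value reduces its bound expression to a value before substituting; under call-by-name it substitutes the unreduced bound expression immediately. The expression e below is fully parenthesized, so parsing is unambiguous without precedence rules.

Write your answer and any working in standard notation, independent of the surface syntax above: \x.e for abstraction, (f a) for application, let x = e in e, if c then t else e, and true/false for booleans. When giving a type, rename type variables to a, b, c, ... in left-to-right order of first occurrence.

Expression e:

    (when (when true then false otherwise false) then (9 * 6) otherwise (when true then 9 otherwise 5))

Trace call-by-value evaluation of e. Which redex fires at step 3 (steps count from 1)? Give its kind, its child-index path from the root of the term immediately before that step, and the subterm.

Derivation:
step 0: (if (if true then false else false) then (9 * 6) else (if true then 9 else 5))
step 1: [if@0] (if false then (9 * 6) else (if true then 9 else 5))
step 2: [if@root] (if true then 9 else 5)
step 3: [if@root] 9

Answer: if at root : (if true then 9 else 5)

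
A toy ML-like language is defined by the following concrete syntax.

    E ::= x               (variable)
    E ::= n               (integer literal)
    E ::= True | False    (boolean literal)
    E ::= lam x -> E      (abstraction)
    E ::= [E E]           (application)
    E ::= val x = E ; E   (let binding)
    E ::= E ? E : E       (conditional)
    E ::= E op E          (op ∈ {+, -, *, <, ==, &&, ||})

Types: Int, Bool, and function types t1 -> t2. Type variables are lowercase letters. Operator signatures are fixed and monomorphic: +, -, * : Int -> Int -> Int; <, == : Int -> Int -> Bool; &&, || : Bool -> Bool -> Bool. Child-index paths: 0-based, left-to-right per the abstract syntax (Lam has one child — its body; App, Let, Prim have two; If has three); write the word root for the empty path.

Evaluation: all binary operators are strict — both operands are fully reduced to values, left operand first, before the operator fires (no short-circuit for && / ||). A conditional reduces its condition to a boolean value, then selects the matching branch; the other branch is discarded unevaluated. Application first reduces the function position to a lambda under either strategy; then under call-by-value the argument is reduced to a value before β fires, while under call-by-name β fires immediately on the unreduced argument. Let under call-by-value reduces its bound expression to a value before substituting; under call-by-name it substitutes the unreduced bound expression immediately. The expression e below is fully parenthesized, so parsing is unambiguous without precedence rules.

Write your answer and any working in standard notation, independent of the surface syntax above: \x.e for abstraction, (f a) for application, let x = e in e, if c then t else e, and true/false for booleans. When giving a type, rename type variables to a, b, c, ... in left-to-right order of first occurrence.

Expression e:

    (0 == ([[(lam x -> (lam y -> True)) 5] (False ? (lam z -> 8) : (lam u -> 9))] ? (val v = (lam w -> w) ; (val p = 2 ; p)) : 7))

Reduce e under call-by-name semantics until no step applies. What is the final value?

Answer: false

Working:
step 0: (0 == (if (((\x.(\y.true)) 5) (if false then (\z.8) else (\u.9))) then (let v = (\w.w) in (let p = 2 in p)) else 7))
step 1: [beta@1.0.0] (0 == (if ((\y.true) (if false then (\z.8) else (\u.9))) then (let v = (\w.w) in (let p = 2 in p)) else 7))
step 2: [beta@1.0] (0 == (if true then (let v = (\w.w) in (let p = 2 in p)) else 7))
step 3: [if@1] (0 == (let v = (\w.w) in (let p = 2 in p)))
step 4: [let@1] (0 == (let p = 2 in p))
step 5: [let@1] (0 == 2)
step 6: [delta@root] false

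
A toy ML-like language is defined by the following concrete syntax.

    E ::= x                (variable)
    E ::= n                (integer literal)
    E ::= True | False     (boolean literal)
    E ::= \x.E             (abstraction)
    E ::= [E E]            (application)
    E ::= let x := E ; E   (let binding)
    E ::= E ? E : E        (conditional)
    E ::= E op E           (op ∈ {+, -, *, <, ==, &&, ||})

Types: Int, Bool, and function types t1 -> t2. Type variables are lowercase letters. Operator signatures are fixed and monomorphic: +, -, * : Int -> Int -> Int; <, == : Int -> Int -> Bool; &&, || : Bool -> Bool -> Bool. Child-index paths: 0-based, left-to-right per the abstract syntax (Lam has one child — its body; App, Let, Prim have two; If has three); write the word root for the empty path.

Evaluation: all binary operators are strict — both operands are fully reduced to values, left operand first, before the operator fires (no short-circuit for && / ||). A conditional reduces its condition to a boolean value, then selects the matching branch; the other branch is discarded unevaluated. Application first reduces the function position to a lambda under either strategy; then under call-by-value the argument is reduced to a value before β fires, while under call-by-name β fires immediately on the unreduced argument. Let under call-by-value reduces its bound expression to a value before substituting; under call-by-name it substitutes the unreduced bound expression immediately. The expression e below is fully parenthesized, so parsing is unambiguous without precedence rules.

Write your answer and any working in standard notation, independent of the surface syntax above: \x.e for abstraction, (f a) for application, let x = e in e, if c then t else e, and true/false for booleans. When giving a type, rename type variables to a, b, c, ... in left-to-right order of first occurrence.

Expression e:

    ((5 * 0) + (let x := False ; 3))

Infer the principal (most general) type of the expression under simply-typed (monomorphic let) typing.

Derivation:
  unify Int ~ Int
  unify Int ~ Int
  unify Int ~ Int
let x : Bool
  unify Int ~ Int

Answer: Int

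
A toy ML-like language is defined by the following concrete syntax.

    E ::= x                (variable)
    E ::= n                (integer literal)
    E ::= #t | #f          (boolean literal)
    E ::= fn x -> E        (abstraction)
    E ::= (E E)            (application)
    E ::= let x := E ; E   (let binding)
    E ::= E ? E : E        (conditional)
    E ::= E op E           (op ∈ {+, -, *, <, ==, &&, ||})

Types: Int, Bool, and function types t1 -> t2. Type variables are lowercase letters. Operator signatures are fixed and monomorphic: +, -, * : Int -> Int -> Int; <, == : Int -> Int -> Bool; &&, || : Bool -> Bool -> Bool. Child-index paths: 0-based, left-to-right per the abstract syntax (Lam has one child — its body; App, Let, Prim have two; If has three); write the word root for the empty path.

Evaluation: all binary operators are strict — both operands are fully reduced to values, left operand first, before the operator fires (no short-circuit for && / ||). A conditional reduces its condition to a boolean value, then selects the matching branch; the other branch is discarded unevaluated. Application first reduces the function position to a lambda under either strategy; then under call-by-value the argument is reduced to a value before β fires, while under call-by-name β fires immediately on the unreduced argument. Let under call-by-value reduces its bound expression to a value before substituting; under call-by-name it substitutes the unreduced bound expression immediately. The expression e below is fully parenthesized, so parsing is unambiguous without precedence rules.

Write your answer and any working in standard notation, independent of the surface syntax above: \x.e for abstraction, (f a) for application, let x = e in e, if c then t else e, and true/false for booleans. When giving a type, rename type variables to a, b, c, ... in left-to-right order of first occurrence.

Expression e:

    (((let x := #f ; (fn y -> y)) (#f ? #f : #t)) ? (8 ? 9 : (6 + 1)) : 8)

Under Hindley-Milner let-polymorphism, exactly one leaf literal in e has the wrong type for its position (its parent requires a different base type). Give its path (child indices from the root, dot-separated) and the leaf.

Answer: 1.0 : 8

Trace:
let x : Bool
y : a
\y._ : a -> a
  unify Bool ~ Bool
  unify Bool ~ Bool
  unify a -> a ~ Bool -> b
  unify a ~ Bool
  unify Bool ~ b
_ _ : Bool
  unify Bool ~ Bool
  unify Int ~ Bool
  FAIL: mismatch Int ~ Bool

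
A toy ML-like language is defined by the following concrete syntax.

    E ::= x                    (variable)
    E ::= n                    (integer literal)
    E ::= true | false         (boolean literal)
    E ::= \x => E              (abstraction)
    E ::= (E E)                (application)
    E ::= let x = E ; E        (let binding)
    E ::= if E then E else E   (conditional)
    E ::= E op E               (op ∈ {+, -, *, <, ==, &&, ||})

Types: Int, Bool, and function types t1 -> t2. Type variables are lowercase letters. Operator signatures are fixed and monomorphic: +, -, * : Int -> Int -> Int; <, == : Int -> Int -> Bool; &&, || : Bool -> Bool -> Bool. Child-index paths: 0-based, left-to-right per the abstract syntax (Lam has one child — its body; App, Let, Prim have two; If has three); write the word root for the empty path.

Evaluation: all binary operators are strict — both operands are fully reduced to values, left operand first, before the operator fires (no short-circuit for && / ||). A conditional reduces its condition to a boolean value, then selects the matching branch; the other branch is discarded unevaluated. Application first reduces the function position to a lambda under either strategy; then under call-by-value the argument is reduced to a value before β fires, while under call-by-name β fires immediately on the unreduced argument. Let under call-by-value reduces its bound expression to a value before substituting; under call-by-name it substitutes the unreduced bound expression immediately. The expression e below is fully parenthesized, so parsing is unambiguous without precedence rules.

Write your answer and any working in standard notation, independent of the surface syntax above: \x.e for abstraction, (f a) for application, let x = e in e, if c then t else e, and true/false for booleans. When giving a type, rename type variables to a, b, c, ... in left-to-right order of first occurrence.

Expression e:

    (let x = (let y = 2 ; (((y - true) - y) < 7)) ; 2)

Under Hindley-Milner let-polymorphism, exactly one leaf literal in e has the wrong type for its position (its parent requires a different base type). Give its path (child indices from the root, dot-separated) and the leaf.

Working:
let y : Int
y : Int
  unify Int ~ Int
  unify Bool ~ Int
  FAIL: mismatch Bool ~ Int

Answer: 0.1.0.0.1 : true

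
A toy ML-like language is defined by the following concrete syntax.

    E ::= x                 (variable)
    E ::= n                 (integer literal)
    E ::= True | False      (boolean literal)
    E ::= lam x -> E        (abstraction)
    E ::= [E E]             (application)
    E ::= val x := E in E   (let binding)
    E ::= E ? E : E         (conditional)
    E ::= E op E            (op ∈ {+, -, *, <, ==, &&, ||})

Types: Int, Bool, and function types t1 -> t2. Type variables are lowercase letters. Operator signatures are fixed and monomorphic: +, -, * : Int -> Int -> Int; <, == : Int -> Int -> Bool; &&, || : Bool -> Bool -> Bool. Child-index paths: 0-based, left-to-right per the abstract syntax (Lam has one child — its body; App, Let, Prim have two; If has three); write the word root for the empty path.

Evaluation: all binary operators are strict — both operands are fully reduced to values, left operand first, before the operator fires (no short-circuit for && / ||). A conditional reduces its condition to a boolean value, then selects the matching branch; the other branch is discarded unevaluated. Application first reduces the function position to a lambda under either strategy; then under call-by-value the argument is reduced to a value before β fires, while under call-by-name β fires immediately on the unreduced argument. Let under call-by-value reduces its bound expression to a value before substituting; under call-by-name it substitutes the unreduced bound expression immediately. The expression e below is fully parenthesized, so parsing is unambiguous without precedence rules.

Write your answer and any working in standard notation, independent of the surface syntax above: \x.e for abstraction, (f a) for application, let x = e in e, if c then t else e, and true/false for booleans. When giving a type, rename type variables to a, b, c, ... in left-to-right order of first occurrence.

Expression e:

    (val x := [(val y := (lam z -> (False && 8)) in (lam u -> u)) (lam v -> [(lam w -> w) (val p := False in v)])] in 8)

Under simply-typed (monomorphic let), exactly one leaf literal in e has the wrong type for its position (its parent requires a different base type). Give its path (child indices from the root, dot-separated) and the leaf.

Derivation:
  unify Bool ~ Bool
  unify Int ~ Bool
  FAIL: mismatch Int ~ Bool

Answer: 0.0.0.0.1 : 8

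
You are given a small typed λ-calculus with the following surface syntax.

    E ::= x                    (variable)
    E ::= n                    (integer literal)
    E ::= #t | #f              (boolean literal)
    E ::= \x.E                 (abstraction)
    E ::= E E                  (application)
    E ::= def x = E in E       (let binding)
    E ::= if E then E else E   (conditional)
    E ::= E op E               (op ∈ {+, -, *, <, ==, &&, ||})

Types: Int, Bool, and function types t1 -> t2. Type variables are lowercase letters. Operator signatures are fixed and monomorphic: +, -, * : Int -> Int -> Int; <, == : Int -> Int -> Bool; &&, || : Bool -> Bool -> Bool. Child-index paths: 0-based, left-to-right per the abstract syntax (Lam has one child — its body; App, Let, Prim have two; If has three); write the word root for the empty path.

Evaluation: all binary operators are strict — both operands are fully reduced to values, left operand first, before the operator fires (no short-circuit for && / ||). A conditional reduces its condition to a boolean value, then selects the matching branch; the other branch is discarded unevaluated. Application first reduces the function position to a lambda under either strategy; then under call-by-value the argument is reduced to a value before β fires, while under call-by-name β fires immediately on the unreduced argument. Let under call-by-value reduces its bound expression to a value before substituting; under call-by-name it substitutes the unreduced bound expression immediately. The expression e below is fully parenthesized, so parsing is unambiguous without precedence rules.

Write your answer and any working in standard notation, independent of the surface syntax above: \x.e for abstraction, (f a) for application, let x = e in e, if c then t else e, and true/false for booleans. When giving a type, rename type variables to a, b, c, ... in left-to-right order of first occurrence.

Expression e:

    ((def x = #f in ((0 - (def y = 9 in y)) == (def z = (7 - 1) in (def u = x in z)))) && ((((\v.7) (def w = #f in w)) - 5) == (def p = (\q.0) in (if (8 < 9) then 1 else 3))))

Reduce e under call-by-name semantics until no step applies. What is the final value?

Answer: false

Trace:
step 0: ((let x = false in ((0 - (let y = 9 in y)) == (let z = (7 - 1) in (let u = x in z)))) && ((((\v.7) (let w = false in w)) - 5) == (let p = (\q.0) in (if (8 < 9) then 1 else 3))))
step 1: [let@0] (((0 - (let y = 9 in y)) == (let z = (7 - 1) in (let u = false in z))) && ((((\v.7) (let w = false in w)) - 5) == (let p = (\q.0) in (if (8 < 9) then 1 else 3))))
step 2: [let@0.0.1] (((0 - 9) == (let z = (7 - 1) in (let u = false in z))) && ((((\v.7) (let w = false in w)) - 5) == (let p = (\q.0) in (if (8 < 9) then 1 else 3))))
step 3: [delta@0.0] ((-9 == (let z = (7 - 1) in (let u = false in z))) && ((((\v.7) (let w = false in w)) - 5) == (let p = (\q.0) in (if (8 < 9) then 1 else 3))))
step 4: [let@0.1] ((-9 == (let u = false in (7 - 1))) && ((((\v.7) (let w = false in w)) - 5) == (let p = (\q.0) in (if (8 < 9) then 1 else 3))))
step 5: [let@0.1] ((-9 == (7 - 1)) && ((((\v.7) (let w = false in w)) - 5) == (let p = (\q.0) in (if (8 < 9) then 1 else 3))))
step 6: [delta@0.1] ((-9 == 6) && ((((\v.7) (let w = false in w)) - 5) == (let p = (\q.0) in (if (8 < 9) then 1 else 3))))
step 7: [delta@0] (false && ((((\v.7) (let w = false in w)) - 5) == (let p = (\q.0) in (if (8 < 9) then 1 else 3))))
step 8: [beta@1.0.0] (false && ((7 - 5) == (let p = (\q.0) in (if (8 < 9) then 1 else 3))))
step 9: [delta@1.0] (false && (2 == (let p = (\q.0) in (if (8 < 9) then 1 else 3))))
step 10: [let@1.1] (false && (2 == (if (8 < 9) then 1 else 3)))
step 11: [delta@1.1.0] (false && (2 == (if true then 1 else 3)))
step 12: [if@1.1] (false && (2 == 1))
step 13: [delta@1] (false && false)
step 14: [delta@root] false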